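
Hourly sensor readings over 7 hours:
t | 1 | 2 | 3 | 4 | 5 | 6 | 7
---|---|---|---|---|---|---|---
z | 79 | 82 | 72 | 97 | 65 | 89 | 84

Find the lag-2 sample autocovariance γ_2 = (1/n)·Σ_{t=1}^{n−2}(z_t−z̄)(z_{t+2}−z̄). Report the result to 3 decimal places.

37.035

Mean z̄ = (79 + 82 + 72 + 97 + 65 + 89 + 84)/7 = 81.1429
Σ_{t=1}^{5}(z_t−z̄)(z_{t+2}−z̄) = 259.2449
γ_2 = 259.2449 / 7 = 37.035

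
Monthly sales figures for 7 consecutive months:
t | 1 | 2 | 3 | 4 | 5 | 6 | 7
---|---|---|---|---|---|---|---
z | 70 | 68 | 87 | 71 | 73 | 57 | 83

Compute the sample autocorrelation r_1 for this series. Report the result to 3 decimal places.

-0.417

Mean z̄ = (70 + 68 + 87 + 71 + 73 + 57 + 83)/7 = 72.7143
Deviations from mean: -2.7143, -4.7143, 14.2857, -1.7143, 0.2857, -15.7143, 10.2857
Σ(z_t−z̄)(z_{t+1}−z̄) = (12.7959) + (-67.3469) + (-24.4898) + (-0.4898) + (-4.4898) + (-161.6327) = -245.6531
Denominator Σ(z_t−z̄)² = 589.4286
r_1 = -245.6531 / 589.4286 = -0.417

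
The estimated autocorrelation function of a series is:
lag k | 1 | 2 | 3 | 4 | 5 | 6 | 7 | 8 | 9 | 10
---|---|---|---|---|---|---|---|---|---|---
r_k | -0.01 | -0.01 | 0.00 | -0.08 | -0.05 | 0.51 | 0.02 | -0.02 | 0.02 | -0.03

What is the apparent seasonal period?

The largest autocorrelation is r_6 = 0.51; the remaining lags stay at or below 0.02.
The dominant spike at lag 6 indicates a seasonal period of 6.

6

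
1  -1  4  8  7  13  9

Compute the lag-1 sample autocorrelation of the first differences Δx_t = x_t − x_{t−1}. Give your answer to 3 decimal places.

First differences Δx: -2, 5, 4, -1, 6, -4
Mean of differences = 1.3333
Numerator Σ(Δx_t−Δx̄)(Δx_{t+1}−Δx̄) = -44.4444
Denominator Σ(Δx_t−Δx̄)² = 87.3333
r_1(Δx) = -44.4444 / 87.3333 = -0.509

-0.509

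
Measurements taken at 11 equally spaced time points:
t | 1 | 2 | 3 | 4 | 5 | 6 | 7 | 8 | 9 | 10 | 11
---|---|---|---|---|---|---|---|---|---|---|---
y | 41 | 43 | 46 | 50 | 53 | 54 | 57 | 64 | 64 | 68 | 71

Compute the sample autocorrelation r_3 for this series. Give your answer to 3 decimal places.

Mean ȳ = (41 + 43 + 46 + 50 + 53 + 54 + 57 + 64 + 64 + 68 + 71)/11 = 55.5455
Numerator Σ_{t=1}^{8}(y_t−ȳ)(y_{t+3}−ȳ) = 233.4711
Denominator Σ(y_t−ȳ)² = 1038.7273
r_3 = 233.4711 / 1038.7273 = 0.225

0.225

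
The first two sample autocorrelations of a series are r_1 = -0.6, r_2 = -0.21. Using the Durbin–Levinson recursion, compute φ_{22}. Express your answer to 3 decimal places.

-0.891

φ_{22} = (r_2 − r_1²) / (1 − r_1²)
r_1² = (-0.6)² = 0.36
Numerator = -0.21 − 0.3600 = -0.5700; denominator = 1 − 0.3600 = 0.6400
φ_{22} = -0.5700 / 0.6400 = -0.891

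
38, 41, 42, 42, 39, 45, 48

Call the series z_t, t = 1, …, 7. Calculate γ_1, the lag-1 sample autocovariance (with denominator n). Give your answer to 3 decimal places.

Mean z̄ = (38 + 41 + 42 + 42 + 39 + 45 + 48)/7 = 42.1429
Deviations: -4.1429, -1.1429, -0.1429, -0.1429, -3.1429, 2.8571, 5.8571
Σ_{t=1}^{6}(z_t−z̄)(z_{t+1}−z̄) = 13.1224
γ_1 = 13.1224 / 7 = 1.875

1.875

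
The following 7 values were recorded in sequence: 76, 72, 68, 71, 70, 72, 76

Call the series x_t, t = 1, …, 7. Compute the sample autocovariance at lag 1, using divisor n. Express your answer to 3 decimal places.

Mean x̄ = (76 + 72 + 68 + 71 + 70 + 72 + 76)/7 = 72.1429
Σ_{t=1}^{6}(x_t−x̄)(x_{t+1}−x̄) = 6.9796
γ_1 = 6.9796 / 7 = 0.997

0.997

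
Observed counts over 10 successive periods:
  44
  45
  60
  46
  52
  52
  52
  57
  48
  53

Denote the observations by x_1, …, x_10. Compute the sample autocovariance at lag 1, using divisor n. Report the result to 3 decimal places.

Mean x̄ = (44 + 45 + 60 + 46 + 52 + 52 + 52 + 57 + 48 + 53)/10 = 50.9000
Σ_{t=1}^{9}(x_t−x̄)(x_{t+1}−x̄) = -77.6100
γ_1 = -77.6100 / 10 = -7.761

-7.761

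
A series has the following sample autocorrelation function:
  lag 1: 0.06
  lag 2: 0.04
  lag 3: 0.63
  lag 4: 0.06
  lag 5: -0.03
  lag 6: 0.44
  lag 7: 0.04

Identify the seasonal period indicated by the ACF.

The largest autocorrelation is r_3 = 0.63, with a weaker echo at lag 6 (0.44); the remaining lags stay at or below 0.06.
The dominant spike at lag 3 indicates a seasonal period of 3.

3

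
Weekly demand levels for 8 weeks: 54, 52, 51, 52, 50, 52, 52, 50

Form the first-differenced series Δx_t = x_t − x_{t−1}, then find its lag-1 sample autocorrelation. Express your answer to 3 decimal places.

First differences Δx: -2, -1, 1, -2, 2, 0, -2
Mean of differences = -0.5714
Numerator Σ(Δx_t−Δx̄)(Δx_{t+1}−Δx̄) = -5.3265
Denominator Σ(Δx_t−Δx̄)² = 15.7143
r_1(Δx) = -5.3265 / 15.7143 = -0.339

-0.339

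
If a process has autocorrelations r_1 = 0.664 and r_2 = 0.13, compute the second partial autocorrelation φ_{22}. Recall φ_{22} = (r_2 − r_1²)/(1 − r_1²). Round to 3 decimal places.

φ_{22} = (r_2 − r_1²) / (1 − r_1²)
r_1² = (0.664)² = 0.440896
Numerator = 0.13 − 0.4409 = -0.3109; denominator = 1 − 0.4409 = 0.5591
φ_{22} = -0.3109 / 0.5591 = -0.556

-0.556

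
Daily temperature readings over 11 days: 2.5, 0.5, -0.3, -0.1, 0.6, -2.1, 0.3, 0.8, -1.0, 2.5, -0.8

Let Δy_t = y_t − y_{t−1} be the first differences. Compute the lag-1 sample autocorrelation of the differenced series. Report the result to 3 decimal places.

-0.544

First differences Δy: -2.0, -0.8, 0.2, 0.7, -2.7, 2.4, 0.5, -1.8, 3.5, -3.3
Mean of differences = -0.3300
Numerator Σ(Δy_t−Δȳ)(Δy_{t+1}−Δȳ) = -23.7889
Denominator Σ(Δy_t−Δȳ)² = 43.7610
r_1(Δy) = -23.7889 / 43.7610 = -0.544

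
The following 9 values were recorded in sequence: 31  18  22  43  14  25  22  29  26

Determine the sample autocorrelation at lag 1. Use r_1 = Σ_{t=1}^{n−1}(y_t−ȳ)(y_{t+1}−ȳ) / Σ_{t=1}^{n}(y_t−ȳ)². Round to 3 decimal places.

-0.498

Mean ȳ = (31 + 18 + 22 + 43 + 14 + 25 + 22 + 29 + 26)/9 = 25.5556
Numerator Σ_{t=1}^{8}(y_t−ȳ)(y_{t+1}−ȳ) = -280.1975
Denominator Σ(y_t−ȳ)² = 562.2222
r_1 = -280.1975 / 562.2222 = -0.498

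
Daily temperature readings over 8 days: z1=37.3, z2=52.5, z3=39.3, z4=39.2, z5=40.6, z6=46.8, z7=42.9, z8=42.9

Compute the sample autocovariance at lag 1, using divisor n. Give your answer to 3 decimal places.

Mean z̄ = (37.3 + 52.5 + 39.3 + 39.2 + 40.6 + 46.8 + 42.9 + 42.9)/8 = 42.6875
Deviations: -5.3875, 9.8125, -3.3875, -3.4875, -2.0875, 4.1125, 0.2125, 0.2125
Σ_{t=1}^{7}(z_t−z̄)(z_{t+1}−z̄) = -74.6764
γ_1 = -74.6764 / 8 = -9.335

-9.335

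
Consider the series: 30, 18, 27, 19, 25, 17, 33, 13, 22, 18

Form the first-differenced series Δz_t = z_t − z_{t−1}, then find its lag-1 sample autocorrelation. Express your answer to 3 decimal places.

First differences Δz: -12, 9, -8, 6, -8, 16, -20, 9, -4
Mean of differences = -1.3333
Numerator Σ(Δz_t−Δz̄)(Δz_{t+1}−Δz̄) = -936.4444
Denominator Σ(Δz_t−Δz̄)² = 1126.0000
r_1(Δz) = -936.4444 / 1126.0000 = -0.832

-0.832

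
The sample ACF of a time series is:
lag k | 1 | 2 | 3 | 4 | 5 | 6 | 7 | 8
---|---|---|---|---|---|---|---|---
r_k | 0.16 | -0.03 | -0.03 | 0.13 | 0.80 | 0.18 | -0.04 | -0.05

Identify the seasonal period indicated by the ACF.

5

The largest autocorrelation is r_5 = 0.80; the remaining lags stay at or below 0.18.
The dominant spike at lag 5 indicates a seasonal period of 5.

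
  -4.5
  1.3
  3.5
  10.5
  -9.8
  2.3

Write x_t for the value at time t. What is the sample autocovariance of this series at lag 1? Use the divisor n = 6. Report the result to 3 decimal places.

-15.553

Mean x̄ = (-4.5 + 1.3 + 3.5 + 10.5 − 9.8 + 2.3)/6 = 0.5500
Σ_{t=1}^{5}(x_t−x̄)(x_{t+1}−x̄) = -93.3175
γ_1 = -93.3175 / 6 = -15.553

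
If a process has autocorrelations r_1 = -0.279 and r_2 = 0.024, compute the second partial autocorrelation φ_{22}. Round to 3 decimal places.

-0.058

φ_{22} = (r_2 − r_1²) / (1 − r_1²)
r_1² = (-0.279)² = 0.077841
Numerator = 0.024 − 0.0778 = -0.0538; denominator = 1 − 0.0778 = 0.9222
φ_{22} = -0.0538 / 0.9222 = -0.058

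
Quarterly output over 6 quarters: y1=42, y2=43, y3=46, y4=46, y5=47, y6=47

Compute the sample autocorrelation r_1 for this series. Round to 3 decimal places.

0.466

Mean ȳ = (42 + 43 + 46 + 46 + 47 + 47)/6 = 45.1667
Deviations from mean: -3.1667, -2.1667, 0.8333, 0.8333, 1.8333, 1.8333
Numerator Σ_{t=1}^{5}(y_t−ȳ)(y_{t+1}−ȳ) = 10.6389
Denominator Σ(y_t−ȳ)² = 22.8333
r_1 = 10.6389 / 22.8333 = 0.466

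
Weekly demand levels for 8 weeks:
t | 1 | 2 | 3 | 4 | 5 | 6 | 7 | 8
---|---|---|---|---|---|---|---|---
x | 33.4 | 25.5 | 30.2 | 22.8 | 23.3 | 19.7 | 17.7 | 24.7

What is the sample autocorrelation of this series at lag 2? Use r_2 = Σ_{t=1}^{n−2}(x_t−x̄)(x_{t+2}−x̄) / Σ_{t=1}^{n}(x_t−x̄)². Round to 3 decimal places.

0.311

Mean x̄ = (33.4 + 25.5 + 30.2 + 22.8 + 23.3 + 19.7 + 17.7 + 24.7)/8 = 24.6625
Σ(x_t−x̄)(x_{t+2}−x̄) = (48.3839) + (-1.5598) + (-7.5448) + (9.2427) + (9.4864) + (-0.1861) = 57.8222
Denominator Σ(x_t−x̄)² = 186.1388
r_2 = 57.8222 / 186.1388 = 0.311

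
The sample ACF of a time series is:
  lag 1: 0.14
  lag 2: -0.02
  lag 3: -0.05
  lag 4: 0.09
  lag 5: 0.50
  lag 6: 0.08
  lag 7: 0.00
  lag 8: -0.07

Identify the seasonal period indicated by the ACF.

The largest autocorrelation is r_5 = 0.50; the remaining lags stay at or below 0.14.
The dominant spike at lag 5 indicates a seasonal period of 5.

5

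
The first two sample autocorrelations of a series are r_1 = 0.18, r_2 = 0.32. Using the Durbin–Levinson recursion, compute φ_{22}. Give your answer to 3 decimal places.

φ_{22} = (r_2 − r_1²) / (1 − r_1²)
r_1² = (0.18)² = 0.0324
Numerator = 0.32 − 0.0324 = 0.2876; denominator = 1 − 0.0324 = 0.9676
φ_{22} = 0.2876 / 0.9676 = 0.297

0.297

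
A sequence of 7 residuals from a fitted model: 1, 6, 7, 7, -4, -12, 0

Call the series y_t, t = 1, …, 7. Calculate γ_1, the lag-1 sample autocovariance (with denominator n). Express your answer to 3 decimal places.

Mean ȳ = (1 + 6 + 7 + 7 − 4 − 12 + 0)/7 = 0.7143
Σ_{t=1}^{6}(y_t−ȳ)(y_{t+1}−ȳ) = 113.6327
γ_1 = 113.6327 / 7 = 16.233

16.233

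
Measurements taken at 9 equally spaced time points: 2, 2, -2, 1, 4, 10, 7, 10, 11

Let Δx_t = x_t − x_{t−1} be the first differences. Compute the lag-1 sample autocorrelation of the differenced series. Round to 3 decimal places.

-0.244

First differences Δx: 0, -4, 3, 3, 6, -3, 3, 1
Mean of differences = 1.1250
Numerator Σ(Δx_t−Δx̄)(Δx_{t+1}−Δx̄) = -19.2656
Denominator Σ(Δx_t−Δx̄)² = 78.8750
r_1(Δx) = -19.2656 / 78.8750 = -0.244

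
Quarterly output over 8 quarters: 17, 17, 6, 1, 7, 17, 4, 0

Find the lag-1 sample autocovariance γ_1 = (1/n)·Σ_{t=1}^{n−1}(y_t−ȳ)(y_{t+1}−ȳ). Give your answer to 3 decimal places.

8.514

Mean ȳ = (17 + 17 + 6 + 1 + 7 + 17 + 4 + 0)/8 = 8.6250
Deviations: 8.3750, 8.3750, -2.6250, -7.6250, -1.6250, 8.3750, -4.6250, -8.6250
Σ_{t=1}^{7}(y_t−ȳ)(y_{t+1}−ȳ) = 68.1094
γ_1 = 68.1094 / 8 = 8.514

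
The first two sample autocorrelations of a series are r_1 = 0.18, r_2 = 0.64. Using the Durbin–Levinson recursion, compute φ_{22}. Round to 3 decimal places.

0.628

φ_{22} = (r_2 − r_1²) / (1 − r_1²)
r_1² = (0.18)² = 0.0324
Numerator = 0.64 − 0.0324 = 0.6076; denominator = 1 − 0.0324 = 0.9676
φ_{22} = 0.6076 / 0.9676 = 0.628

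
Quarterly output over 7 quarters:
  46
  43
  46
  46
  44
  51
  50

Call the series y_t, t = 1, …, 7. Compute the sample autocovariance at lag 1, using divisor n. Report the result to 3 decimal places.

Mean ȳ = (46 + 43 + 46 + 46 + 44 + 51 + 50)/7 = 46.5714
Σ_{t=1}^{6}(y_t−ȳ)(y_{t+1}−ȳ) = 9.6735
γ_1 = 9.6735 / 7 = 1.382

1.382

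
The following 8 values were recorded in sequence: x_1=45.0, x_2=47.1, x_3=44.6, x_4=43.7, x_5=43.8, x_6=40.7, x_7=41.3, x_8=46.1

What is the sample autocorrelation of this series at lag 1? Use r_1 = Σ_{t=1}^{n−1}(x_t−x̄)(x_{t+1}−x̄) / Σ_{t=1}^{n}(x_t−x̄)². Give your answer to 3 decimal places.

Mean x̄ = (45.0 + 47.1 + 44.6 + 43.7 + 43.8 + 40.7 + 41.3 + 46.1)/8 = 44.0375
Deviations from mean: 0.9625, 3.0625, 0.5625, -0.3375, -0.2375, -3.3375, -2.7375, 2.0625
Σ(x_t−x̄)(x_{t+1}−x̄) = (2.9477) + (1.7227) + (-0.1898) + (0.0802) + (0.7927) + (9.1364) + (-5.6461) = 8.8436
Denominator Σ(x_t−x̄)² = 33.6788
r_1 = 8.8436 / 33.6788 = 0.263

0.263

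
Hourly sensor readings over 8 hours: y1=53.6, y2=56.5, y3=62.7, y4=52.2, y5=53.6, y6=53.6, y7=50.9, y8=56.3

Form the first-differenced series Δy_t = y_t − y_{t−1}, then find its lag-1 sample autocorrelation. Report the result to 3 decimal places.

-0.383

First differences Δy: 2.9, 6.2, -10.5, 1.4, 0.0, -2.7, 5.4
Mean of differences = 0.3857
Numerator Σ(Δy_t−Δȳ)(Δy_{t+1}−Δȳ) = -74.3888
Denominator Σ(Δy_t−Δȳ)² = 194.4686
r_1(Δy) = -74.3888 / 194.4686 = -0.383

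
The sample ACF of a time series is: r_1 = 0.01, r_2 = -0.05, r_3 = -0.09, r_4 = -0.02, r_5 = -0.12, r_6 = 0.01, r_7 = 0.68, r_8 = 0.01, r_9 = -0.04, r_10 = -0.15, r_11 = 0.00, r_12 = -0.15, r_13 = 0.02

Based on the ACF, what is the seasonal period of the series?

7

The largest autocorrelation is r_7 = 0.68; the remaining lags stay at or below 0.02.
The dominant spike at lag 7 indicates a seasonal period of 7.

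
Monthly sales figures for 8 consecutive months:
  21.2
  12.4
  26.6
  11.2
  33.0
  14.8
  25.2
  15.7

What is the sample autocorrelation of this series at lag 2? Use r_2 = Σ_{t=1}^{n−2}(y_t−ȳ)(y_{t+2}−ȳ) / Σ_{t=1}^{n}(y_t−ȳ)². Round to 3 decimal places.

0.702

Mean ȳ = (21.2 + 12.4 + 26.6 + 11.2 + 33.0 + 14.8 + 25.2 + 15.7)/8 = 20.0125
Deviations from mean: 1.1875, -7.6125, 6.5875, -8.8125, 12.9875, -5.2125, 5.1875, -4.3125
Σ(y_t−ȳ)(y_{t+2}−ȳ) = (7.8227) + (67.0852) + (85.5552) + (45.9352) + (67.3727) + (22.4789) = 296.2497
Denominator Σ(y_t−ȳ)² = 421.7688
r_2 = 296.2497 / 421.7688 = 0.702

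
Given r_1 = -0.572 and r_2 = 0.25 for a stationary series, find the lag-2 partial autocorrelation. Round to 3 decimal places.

φ_{22} = (r_2 − r_1²) / (1 − r_1²)
r_1² = (-0.572)² = 0.327184
Numerator = 0.25 − 0.3272 = -0.0772; denominator = 1 − 0.3272 = 0.6728
φ_{22} = -0.0772 / 0.6728 = -0.115

-0.115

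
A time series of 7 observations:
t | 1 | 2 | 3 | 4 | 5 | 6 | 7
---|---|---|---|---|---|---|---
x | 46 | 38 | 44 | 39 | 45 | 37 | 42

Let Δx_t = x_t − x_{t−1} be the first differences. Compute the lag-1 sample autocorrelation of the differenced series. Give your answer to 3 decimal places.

-0.797

First differences Δx: -8, 6, -5, 6, -8, 5
Mean of differences = -0.6667
Numerator Σ(Δx_t−Δx̄)(Δx_{t+1}−Δx̄) = -197.1111
Denominator Σ(Δx_t−Δx̄)² = 247.3333
r_1(Δx) = -197.1111 / 247.3333 = -0.797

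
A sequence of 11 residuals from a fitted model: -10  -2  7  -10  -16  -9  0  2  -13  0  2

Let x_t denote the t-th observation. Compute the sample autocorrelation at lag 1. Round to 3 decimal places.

0.021

Mean x̄ = (-10 − 2 + 7 − 10 − 16 − 9 + 0 + 2 − 13 + 0 + 2)/11 = -4.4545
Numerator Σ_{t=1}^{10}(x_t−x̄)(x_{t+1}−x̄) = 11.5207
Denominator Σ(x_t−x̄)² = 548.7273
r_1 = 11.5207 / 548.7273 = 0.021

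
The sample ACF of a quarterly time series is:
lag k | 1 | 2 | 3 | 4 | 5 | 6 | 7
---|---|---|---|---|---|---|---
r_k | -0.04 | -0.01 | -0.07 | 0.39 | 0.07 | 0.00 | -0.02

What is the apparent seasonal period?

The largest autocorrelation is r_4 = 0.39; the remaining lags stay at or below 0.07.
The dominant spike at lag 4 indicates a seasonal period of 4.

4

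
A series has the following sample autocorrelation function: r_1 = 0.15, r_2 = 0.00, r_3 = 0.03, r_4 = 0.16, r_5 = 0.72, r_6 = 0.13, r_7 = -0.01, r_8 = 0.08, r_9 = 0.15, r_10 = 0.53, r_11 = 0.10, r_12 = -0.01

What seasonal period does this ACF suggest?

5

The largest autocorrelation is r_5 = 0.72, with a weaker echo at lag 10 (0.53); the remaining lags stay at or below 0.16.
The dominant spike at lag 5 indicates a seasonal period of 5.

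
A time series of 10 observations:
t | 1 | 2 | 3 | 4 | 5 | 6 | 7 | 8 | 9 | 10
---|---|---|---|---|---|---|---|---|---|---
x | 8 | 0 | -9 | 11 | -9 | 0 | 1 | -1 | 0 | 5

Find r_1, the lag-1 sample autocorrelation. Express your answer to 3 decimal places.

-0.527

Mean x̄ = (8 + 0 − 9 + 11 − 9 + 0 + 1 − 1 + 0 + 5)/10 = 0.6000
Numerator Σ_{t=1}^{9}(x_t−x̄)(x_{t+1}−x̄) = -195.1600
Denominator Σ(x_t−x̄)² = 370.4000
r_1 = -195.1600 / 370.4000 = -0.527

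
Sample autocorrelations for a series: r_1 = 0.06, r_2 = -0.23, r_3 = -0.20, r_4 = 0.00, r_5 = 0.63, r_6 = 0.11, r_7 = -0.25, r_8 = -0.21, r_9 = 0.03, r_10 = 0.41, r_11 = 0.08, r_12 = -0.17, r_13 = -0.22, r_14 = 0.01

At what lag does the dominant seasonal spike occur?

5

The largest autocorrelation is r_5 = 0.63, with a weaker echo at lag 10 (0.41); the remaining lags stay at or below 0.11.
The dominant spike at lag 5 indicates a seasonal period of 5.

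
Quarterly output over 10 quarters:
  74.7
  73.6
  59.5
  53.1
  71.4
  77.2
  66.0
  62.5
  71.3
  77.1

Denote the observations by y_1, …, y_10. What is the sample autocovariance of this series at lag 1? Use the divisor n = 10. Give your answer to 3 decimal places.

10.728

Mean ȳ = (74.7 + 73.6 + 59.5 + 53.1 + 71.4 + 77.2 + 66.0 + 62.5 + 71.3 + 77.1)/10 = 68.6400
Σ_{t=1}^{9}(y_t−ȳ)(y_{t+1}−ȳ) = 107.2764
γ_1 = 107.2764 / 10 = 10.728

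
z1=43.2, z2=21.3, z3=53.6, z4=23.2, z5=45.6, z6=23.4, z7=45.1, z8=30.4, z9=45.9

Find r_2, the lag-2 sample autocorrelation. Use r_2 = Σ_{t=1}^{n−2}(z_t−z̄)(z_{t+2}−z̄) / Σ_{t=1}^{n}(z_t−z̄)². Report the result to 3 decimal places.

0.736

Mean z̄ = (43.2 + 21.3 + 53.6 + 23.2 + 45.6 + 23.4 + 45.1 + 30.4 + 45.9)/9 = 36.8556
Σ(z_t−z̄)(z_{t+2}−z̄) = (106.2342) + (212.4198) + (146.4209) + (183.7431) + (72.0931) + (86.8631) + (74.5664) = 882.3405
Denominator Σ(z_t−z̄)² = 1198.0422
r_2 = 882.3405 / 1198.0422 = 0.736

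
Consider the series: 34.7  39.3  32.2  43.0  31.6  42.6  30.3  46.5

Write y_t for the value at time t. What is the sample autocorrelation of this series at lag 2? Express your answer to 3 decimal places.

0.656

Mean ȳ = (34.7 + 39.3 + 32.2 + 43.0 + 31.6 + 42.6 + 30.3 + 46.5)/8 = 37.5250
Σ(y_t−ȳ)(y_{t+2}−ȳ) = (15.0431) + (9.7181) + (31.5506) + (27.7856) + (42.8081) + (45.5481) = 172.4538
Denominator Σ(y_t−ȳ)² = 263.0750
r_2 = 172.4538 / 263.0750 = 0.656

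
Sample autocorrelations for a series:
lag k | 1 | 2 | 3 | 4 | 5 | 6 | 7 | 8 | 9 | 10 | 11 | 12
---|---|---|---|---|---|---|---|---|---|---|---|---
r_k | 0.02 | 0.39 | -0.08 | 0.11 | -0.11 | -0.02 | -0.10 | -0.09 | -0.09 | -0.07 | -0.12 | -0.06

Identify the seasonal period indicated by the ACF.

The largest autocorrelation is r_2 = 0.39; the remaining lags stay at or below 0.11.
The dominant spike at lag 2 indicates a seasonal period of 2.

2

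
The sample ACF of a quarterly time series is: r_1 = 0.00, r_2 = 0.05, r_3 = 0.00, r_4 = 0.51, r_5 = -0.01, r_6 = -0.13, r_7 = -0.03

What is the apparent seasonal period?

4

The largest autocorrelation is r_4 = 0.51; the remaining lags stay at or below 0.05.
The dominant spike at lag 4 indicates a seasonal period of 4.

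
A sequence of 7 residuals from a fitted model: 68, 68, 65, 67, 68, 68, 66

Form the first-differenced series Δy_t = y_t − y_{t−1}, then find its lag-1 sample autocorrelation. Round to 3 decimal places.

-0.237

First differences Δy: 0, -3, 2, 1, 0, -2
Mean of differences = -0.3333
Numerator Σ(Δy_t−Δȳ)(Δy_{t+1}−Δȳ) = -4.1111
Denominator Σ(Δy_t−Δȳ)² = 17.3333
r_1(Δy) = -4.1111 / 17.3333 = -0.237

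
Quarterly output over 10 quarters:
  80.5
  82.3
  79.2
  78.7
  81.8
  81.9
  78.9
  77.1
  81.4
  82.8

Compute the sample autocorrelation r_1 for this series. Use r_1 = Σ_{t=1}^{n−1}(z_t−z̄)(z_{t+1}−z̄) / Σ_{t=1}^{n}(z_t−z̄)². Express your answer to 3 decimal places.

Mean z̄ = (80.5 + 82.3 + 79.2 + 78.7 + 81.8 + 81.9 + 78.9 + 77.1 + 81.4 + 82.8)/10 = 80.4600
Numerator Σ_{t=1}^{9}(z_t−z̄)(z_{t+1}−z̄) = 1.5804
Denominator Σ(z_t−z̄)² = 32.0240
r_1 = 1.5804 / 32.0240 = 0.049

0.049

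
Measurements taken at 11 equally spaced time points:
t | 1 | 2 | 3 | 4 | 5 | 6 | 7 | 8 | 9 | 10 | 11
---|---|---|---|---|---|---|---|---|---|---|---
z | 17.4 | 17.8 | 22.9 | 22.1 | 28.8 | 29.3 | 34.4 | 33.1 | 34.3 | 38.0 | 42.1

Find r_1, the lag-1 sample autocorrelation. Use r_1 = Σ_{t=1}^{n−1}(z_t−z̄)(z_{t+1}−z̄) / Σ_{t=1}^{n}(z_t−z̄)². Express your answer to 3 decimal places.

Mean z̄ = (17.4 + 17.8 + 22.9 + 22.1 + 28.8 + 29.3 + 34.4 + 33.1 + 34.3 + 38.0 + 42.1)/11 = 29.1091
Numerator Σ_{t=1}^{10}(z_t−z̄)(z_{t+1}−z̄) = 452.7608
Denominator Σ(z_t−z̄)² = 671.4891
r_1 = 452.7608 / 671.4891 = 0.674

0.674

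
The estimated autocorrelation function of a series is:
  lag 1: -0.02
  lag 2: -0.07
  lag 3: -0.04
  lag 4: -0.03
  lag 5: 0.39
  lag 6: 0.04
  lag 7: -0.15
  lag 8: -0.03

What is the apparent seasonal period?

The largest autocorrelation is r_5 = 0.39; the remaining lags stay at or below 0.04.
The dominant spike at lag 5 indicates a seasonal period of 5.

5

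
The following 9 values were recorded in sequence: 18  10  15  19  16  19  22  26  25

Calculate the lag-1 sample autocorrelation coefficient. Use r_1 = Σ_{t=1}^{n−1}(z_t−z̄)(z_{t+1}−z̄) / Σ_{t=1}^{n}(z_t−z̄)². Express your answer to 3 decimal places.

Mean z̄ = (18 + 10 + 15 + 19 + 16 + 19 + 22 + 26 + 25)/9 = 18.8889
Numerator Σ_{t=1}^{8}(z_t−z̄)(z_{t+1}−z̄) = 107.3210
Denominator Σ(z_t−z̄)² = 200.8889
r_1 = 107.3210 / 200.8889 = 0.534

0.534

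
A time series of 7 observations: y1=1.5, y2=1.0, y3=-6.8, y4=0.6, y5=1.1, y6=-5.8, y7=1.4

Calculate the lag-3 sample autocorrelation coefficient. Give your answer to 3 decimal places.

0.501

Mean ȳ = (1.5 + 1.0 − 6.8 + 0.6 + 1.1 − 5.8 + 1.4)/7 = -1.0000
Deviations from mean: 2.5000, 2.0000, -5.8000, 1.6000, 2.1000, -4.8000, 2.4000
Σ(y_t−ȳ)(y_{t+3}−ȳ) = (4.0000) + (4.2000) + (27.8400) + (3.8400) = 39.8800
Denominator Σ(y_t−ȳ)² = 79.6600
r_3 = 39.8800 / 79.6600 = 0.501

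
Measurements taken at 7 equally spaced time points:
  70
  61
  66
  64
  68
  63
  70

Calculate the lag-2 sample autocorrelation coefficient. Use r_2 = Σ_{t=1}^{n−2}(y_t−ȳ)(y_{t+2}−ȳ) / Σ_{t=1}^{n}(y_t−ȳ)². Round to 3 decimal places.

0.324

Mean ȳ = (70 + 61 + 66 + 64 + 68 + 63 + 70)/7 = 66.0000
Σ(y_t−ȳ)(y_{t+2}−ȳ) = (0.0000) + (10.0000) + (0.0000) + (6.0000) + (8.0000) = 24.0000
Denominator Σ(y_t−ȳ)² = 74.0000
r_2 = 24.0000 / 74.0000 = 0.324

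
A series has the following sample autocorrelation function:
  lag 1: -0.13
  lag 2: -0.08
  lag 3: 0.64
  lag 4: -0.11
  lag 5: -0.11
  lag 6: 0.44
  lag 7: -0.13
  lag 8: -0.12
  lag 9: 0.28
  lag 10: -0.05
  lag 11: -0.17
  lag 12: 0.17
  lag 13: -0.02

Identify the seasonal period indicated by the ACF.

3

The largest autocorrelation is r_3 = 0.64, with weaker echoes at lags 6 (0.44), 9 (0.28) and 12 (0.17); the remaining lags stay at or below -0.02.
The dominant spike at lag 3 indicates a seasonal period of 3.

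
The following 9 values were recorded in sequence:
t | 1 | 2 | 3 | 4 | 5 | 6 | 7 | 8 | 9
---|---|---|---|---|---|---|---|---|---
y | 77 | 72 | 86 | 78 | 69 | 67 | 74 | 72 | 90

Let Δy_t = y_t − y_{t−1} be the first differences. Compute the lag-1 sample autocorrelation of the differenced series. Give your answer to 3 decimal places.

First differences Δy: -5, 14, -8, -9, -2, 7, -2, 18
Mean of differences = 1.6250
Numerator Σ(Δy_t−Δȳ)(Δy_{t+1}−Δȳ) = -158.6406
Denominator Σ(Δy_t−Δȳ)² = 725.8750
r_1(Δy) = -158.6406 / 725.8750 = -0.219

-0.219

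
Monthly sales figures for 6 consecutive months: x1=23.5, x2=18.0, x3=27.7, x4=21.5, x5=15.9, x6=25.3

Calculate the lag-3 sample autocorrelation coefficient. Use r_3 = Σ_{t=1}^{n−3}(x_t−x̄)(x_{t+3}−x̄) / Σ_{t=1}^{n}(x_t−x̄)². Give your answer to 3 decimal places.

Mean x̄ = (23.5 + 18.0 + 27.7 + 21.5 + 15.9 + 25.3)/6 = 21.9833
Deviations from mean: 1.5167, -3.9833, 5.7167, -0.4833, -6.0833, 3.3167
Σ(x_t−x̄)(x_{t+3}−x̄) = (-0.7331) + (24.2319) + (18.9603) = 42.4592
Denominator Σ(x_t−x̄)² = 99.0883
r_3 = 42.4592 / 99.0883 = 0.428

0.428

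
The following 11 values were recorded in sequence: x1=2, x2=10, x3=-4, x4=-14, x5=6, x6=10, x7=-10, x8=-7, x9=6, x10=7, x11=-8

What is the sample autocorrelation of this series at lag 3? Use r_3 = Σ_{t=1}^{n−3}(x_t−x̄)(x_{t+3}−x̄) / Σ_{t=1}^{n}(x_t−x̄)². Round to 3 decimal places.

Mean x̄ = (2 + 10 − 4 − 14 + 6 + 10 − 10 − 7 + 6 + 7 − 8)/11 = -0.1818
Numerator Σ_{t=1}^{8}(x_t−x̄)(x_{t+3}−x̄) = 133.1736
Denominator Σ(x_t−x̄)² = 749.6364
r_3 = 133.1736 / 749.6364 = 0.178

0.178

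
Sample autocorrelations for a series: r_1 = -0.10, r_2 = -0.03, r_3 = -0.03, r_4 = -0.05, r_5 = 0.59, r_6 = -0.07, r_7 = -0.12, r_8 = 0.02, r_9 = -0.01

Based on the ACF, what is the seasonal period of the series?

5

The largest autocorrelation is r_5 = 0.59; the remaining lags stay at or below 0.02.
The dominant spike at lag 5 indicates a seasonal period of 5.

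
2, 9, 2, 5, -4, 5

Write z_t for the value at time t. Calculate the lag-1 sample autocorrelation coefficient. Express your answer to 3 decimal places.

-0.443

Mean z̄ = (2 + 9 + 2 + 5 − 4 + 5)/6 = 3.1667
Σ(z_t−z̄)(z_{t+1}−z̄) = (-6.8056) + (-6.8056) + (-2.1389) + (-13.1389) + (-13.1389) = -42.0278
Denominator Σ(z_t−z̄)² = 94.8333
r_1 = -42.0278 / 94.8333 = -0.443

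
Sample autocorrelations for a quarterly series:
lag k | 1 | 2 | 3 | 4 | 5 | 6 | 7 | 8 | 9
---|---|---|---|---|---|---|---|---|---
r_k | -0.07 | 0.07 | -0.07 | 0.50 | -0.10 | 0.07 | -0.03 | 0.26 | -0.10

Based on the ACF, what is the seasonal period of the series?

4

The largest autocorrelation is r_4 = 0.50, with a weaker echo at lag 8 (0.26); the remaining lags stay at or below 0.07.
The dominant spike at lag 4 indicates a seasonal period of 4.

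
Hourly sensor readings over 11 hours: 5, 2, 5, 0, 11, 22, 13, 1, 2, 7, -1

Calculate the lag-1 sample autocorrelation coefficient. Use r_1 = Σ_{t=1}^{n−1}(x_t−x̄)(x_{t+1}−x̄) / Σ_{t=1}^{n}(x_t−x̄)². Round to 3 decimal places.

0.314

Mean x̄ = (5 + 2 + 5 + 0 + 11 + 22 + 13 + 1 + 2 + 7 − 1)/11 = 6.0909
Numerator Σ_{t=1}^{10}(x_t−x̄)(x_{t+1}−x̄) = 149.1736
Denominator Σ(x_t−x̄)² = 474.9091
r_1 = 149.1736 / 474.9091 = 0.314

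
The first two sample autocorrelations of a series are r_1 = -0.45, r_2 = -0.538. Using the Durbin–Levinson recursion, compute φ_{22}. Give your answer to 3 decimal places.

-0.929

φ_{22} = (r_2 − r_1²) / (1 − r_1²)
r_1² = (-0.45)² = 0.2025
Numerator = -0.538 − 0.2025 = -0.7405; denominator = 1 − 0.2025 = 0.7975
φ_{22} = -0.7405 / 0.7975 = -0.929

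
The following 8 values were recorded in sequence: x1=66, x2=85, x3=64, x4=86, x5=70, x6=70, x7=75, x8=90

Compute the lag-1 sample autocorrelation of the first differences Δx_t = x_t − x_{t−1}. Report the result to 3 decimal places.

-0.652

First differences Δx: 19, -21, 22, -16, 0, 5, 15
Mean of differences = 3.4286
Numerator Σ(Δx_t−Δx̄)(Δx_{t+1}−Δx̄) = -1115.4694
Denominator Σ(Δx_t−Δx̄)² = 1709.7143
r_1(Δx) = -1115.4694 / 1709.7143 = -0.652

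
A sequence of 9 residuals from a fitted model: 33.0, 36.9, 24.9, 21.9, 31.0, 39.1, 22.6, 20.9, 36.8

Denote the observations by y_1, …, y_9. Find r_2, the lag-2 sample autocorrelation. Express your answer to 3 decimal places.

Mean ȳ = (33.0 + 36.9 + 24.9 + 21.9 + 31.0 + 39.1 + 22.6 + 20.9 + 36.8)/9 = 29.6778
Σ(y_t−ȳ)(y_{t+2}−ȳ) = (-15.8728) + (-56.1728) + (-6.3173) + (-73.2840) + (-9.3584) + (-82.7062) + (-50.4095) = -294.1210
Denominator Σ(y_t−ȳ)² = 414.9156
r_2 = -294.1210 / 414.9156 = -0.709

-0.709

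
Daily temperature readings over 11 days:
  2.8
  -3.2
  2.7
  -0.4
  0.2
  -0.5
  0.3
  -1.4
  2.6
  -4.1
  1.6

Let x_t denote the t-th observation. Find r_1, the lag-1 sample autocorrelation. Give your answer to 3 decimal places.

Mean x̄ = (2.8 − 3.2 + 2.7 − 0.4 + 0.2 − 0.5 + 0.3 − 1.4 + 2.6 − 4.1 + 1.6)/11 = 0.0545
Numerator Σ_{t=1}^{10}(x_t−x̄)(x_{t+1}−x̄) = -40.0857
Denominator Σ(x_t−x̄)² = 53.9673
r_1 = -40.0857 / 53.9673 = -0.743

-0.743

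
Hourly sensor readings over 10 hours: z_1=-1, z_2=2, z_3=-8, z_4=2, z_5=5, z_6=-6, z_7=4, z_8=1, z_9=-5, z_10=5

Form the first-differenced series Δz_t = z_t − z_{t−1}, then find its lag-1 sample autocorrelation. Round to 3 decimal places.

-0.536

First differences Δz: 3, -10, 10, 3, -11, 10, -3, -6, 10
Mean of differences = 0.6667
Numerator Σ(Δz_t−Δz̄)(Δz_{t+1}−Δz̄) = -310.7778
Denominator Σ(Δz_t−Δz̄)² = 580.0000
r_1(Δz) = -310.7778 / 580.0000 = -0.536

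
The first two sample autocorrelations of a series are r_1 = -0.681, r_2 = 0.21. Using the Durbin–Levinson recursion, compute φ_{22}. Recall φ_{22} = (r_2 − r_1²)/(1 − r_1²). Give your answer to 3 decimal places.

-0.473

φ_{22} = (r_2 − r_1²) / (1 − r_1²)
r_1² = (-0.681)² = 0.463761
Numerator = 0.21 − 0.4638 = -0.2538; denominator = 1 − 0.4638 = 0.5362
φ_{22} = -0.2538 / 0.5362 = -0.473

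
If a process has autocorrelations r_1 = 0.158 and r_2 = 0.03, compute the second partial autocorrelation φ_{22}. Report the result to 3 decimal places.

φ_{22} = (r_2 − r_1²) / (1 − r_1²)
r_1² = (0.158)² = 0.024964
Numerator = 0.03 − 0.0250 = 0.0050; denominator = 1 − 0.0250 = 0.9750
φ_{22} = 0.0050 / 0.9750 = 0.005

0.005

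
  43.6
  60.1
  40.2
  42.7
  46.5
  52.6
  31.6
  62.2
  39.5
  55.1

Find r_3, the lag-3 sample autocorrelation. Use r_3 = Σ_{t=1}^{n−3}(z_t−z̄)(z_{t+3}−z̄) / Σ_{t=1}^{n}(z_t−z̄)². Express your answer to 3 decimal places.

Mean z̄ = (43.6 + 60.1 + 40.2 + 42.7 + 46.5 + 52.6 + 31.6 + 62.2 + 39.5 + 55.1)/10 = 47.4100
Σ(z_t−z̄)(z_{t+3}−z̄) = (17.9451) + (-11.5479) + (-37.4199) + (74.4651) + (-13.4589) + (-41.0529) + (-121.5789) = -132.6483
Denominator Σ(z_t−z̄)² = 867.8890
r_3 = -132.6483 / 867.8890 = -0.153

-0.153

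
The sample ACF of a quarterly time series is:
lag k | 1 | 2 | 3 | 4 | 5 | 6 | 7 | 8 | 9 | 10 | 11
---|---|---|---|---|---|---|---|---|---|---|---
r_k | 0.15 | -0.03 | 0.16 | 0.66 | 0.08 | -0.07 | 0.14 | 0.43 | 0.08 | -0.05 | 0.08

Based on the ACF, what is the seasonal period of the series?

4

The largest autocorrelation is r_4 = 0.66, with a weaker echo at lag 8 (0.43); the remaining lags stay at or below 0.16.
The dominant spike at lag 4 indicates a seasonal period of 4.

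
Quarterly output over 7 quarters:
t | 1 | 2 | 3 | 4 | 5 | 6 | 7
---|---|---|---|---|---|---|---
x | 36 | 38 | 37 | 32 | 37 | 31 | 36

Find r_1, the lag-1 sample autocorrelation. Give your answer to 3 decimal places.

-0.347

Mean x̄ = (36 + 38 + 37 + 32 + 37 + 31 + 36)/7 = 35.2857
Deviations from mean: 0.7143, 2.7143, 1.7143, -3.2857, 1.7143, -4.2857, 0.7143
Σ(x_t−x̄)(x_{t+1}−x̄) = (1.9388) + (4.6531) + (-5.6327) + (-5.6327) + (-7.3469) + (-3.0612) = -15.0816
Denominator Σ(x_t−x̄)² = 43.4286
r_1 = -15.0816 / 43.4286 = -0.347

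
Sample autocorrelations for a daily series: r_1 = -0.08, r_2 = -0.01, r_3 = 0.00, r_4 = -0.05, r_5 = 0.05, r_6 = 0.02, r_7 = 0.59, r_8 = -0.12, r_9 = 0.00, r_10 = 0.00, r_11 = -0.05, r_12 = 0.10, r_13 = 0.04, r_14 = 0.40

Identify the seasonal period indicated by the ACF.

The largest autocorrelation is r_7 = 0.59, with a weaker echo at lag 14 (0.40); the remaining lags stay at or below 0.10.
The dominant spike at lag 7 indicates a seasonal period of 7.

7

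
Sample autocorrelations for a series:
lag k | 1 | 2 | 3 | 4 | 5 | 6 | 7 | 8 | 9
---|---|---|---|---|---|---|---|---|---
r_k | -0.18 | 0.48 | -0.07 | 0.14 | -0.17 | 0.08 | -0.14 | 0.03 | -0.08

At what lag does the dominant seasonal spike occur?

The largest autocorrelation is r_2 = 0.48; the remaining lags stay at or below 0.14.
The dominant spike at lag 2 indicates a seasonal period of 2.

2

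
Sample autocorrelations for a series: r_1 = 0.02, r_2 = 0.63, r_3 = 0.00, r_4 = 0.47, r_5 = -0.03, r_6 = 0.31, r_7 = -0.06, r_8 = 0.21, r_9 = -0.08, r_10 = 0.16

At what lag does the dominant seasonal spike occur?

The largest autocorrelation is r_2 = 0.63, with weaker echoes at lags 4 (0.47), 6 (0.31), 8 (0.21) and 10 (0.16); the remaining lags stay at or below 0.02.
The dominant spike at lag 2 indicates a seasonal period of 2.

2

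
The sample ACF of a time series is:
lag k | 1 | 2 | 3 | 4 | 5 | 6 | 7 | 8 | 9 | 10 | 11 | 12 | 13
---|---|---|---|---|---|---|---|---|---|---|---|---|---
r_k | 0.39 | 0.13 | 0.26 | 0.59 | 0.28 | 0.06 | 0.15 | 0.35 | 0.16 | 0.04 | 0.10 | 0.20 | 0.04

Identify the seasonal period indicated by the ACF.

The largest autocorrelation is r_4 = 0.59; the remaining lags stay at or below 0.39. The elevated value at lag 1 (0.39), dropping to 0.13 at lag 2, reflects decaying short-term dependence rather than seasonality.
The dominant spike at lag 4 indicates a seasonal period of 4.

4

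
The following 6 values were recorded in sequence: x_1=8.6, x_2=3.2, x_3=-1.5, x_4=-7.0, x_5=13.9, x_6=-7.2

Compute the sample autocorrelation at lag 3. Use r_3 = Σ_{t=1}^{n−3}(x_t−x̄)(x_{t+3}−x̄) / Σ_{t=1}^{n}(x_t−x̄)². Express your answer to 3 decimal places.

Mean x̄ = (8.6 + 3.2 − 1.5 − 7.0 + 13.9 − 7.2)/6 = 1.6667
Deviations from mean: 6.9333, 1.5333, -3.1667, -8.6667, 12.2333, -8.8667
Σ(x_t−x̄)(x_{t+3}−x̄) = (-60.0889) + (18.7578) + (28.0778) = -13.2533
Denominator Σ(x_t−x̄)² = 363.8333
r_3 = -13.2533 / 363.8333 = -0.036

-0.036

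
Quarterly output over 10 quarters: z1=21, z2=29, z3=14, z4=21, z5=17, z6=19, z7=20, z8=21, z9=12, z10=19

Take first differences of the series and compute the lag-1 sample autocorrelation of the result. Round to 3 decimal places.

-0.682

First differences Δz: 8, -15, 7, -4, 2, 1, 1, -9, 7
Mean of differences = -0.2222
Numerator Σ(Δz_t−Δz̄)(Δz_{t+1}−Δz̄) = -333.8272
Denominator Σ(Δz_t−Δz̄)² = 489.5556
r_1(Δz) = -333.8272 / 489.5556 = -0.682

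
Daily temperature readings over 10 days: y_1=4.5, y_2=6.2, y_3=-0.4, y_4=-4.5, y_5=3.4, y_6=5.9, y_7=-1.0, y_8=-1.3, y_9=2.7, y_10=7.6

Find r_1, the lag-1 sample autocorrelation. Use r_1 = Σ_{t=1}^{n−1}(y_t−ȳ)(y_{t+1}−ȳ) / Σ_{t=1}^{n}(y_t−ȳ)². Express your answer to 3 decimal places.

0.098

Mean ȳ = (4.5 + 6.2 − 0.4 − 4.5 + 3.4 + 5.9 − 1.0 − 1.3 + 2.7 + 7.6)/10 = 2.3100
Numerator Σ_{t=1}^{9}(y_t−ȳ)(y_{t+1}−ȳ) = 13.6439
Denominator Σ(y_t−ȳ)² = 139.8490
r_1 = 13.6439 / 139.8490 = 0.098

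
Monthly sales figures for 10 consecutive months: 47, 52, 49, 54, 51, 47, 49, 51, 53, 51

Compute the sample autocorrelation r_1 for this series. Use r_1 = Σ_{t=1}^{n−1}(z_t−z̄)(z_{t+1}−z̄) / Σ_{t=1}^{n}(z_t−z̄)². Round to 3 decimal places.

Mean z̄ = (47 + 52 + 49 + 54 + 51 + 47 + 49 + 51 + 53 + 51)/10 = 50.4000
Numerator Σ_{t=1}^{9}(z_t−z̄)(z_{t+1}−z̄) = -5.5600
Denominator Σ(z_t−z̄)² = 50.4000
r_1 = -5.5600 / 50.4000 = -0.110

-0.110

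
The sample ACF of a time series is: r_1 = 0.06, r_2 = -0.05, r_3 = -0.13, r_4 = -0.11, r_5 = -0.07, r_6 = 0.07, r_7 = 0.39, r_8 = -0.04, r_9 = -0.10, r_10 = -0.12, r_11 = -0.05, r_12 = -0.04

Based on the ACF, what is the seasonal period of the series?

The largest autocorrelation is r_7 = 0.39; the remaining lags stay at or below 0.07.
The dominant spike at lag 7 indicates a seasonal period of 7.

7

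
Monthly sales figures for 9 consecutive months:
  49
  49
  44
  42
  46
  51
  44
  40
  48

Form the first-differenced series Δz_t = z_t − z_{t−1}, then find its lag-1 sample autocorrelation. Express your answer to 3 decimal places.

First differences Δz: 0, -5, -2, 4, 5, -7, -4, 8
Mean of differences = -0.1250
Numerator Σ(Δz_t−Δz̄)(Δz_{t+1}−Δz̄) = -18.1406
Denominator Σ(Δz_t−Δz̄)² = 198.8750
r_1(Δz) = -18.1406 / 198.8750 = -0.091

-0.091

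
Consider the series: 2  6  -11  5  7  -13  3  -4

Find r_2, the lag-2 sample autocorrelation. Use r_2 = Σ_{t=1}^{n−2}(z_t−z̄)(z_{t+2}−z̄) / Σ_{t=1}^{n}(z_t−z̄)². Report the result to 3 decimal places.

-0.163

Mean z̄ = (2 + 6 − 11 + 5 + 7 − 13 + 3 − 4)/8 = -0.6250
Σ(z_t−z̄)(z_{t+2}−z̄) = (-27.2344) + (37.2656) + (-79.1094) + (-69.6094) + (27.6406) + (41.7656) = -69.2813
Denominator Σ(z_t−z̄)² = 425.8750
r_2 = -69.2813 / 425.8750 = -0.163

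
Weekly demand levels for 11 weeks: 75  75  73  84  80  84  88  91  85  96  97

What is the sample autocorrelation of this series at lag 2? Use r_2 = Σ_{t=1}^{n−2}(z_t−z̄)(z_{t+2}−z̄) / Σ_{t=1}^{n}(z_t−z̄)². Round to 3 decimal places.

0.338

Mean z̄ = (75 + 75 + 73 + 84 + 80 + 84 + 88 + 91 + 85 + 96 + 97)/11 = 84.3636
Numerator Σ_{t=1}^{9}(z_t−z̄)(z_{t+2}−z̄) = 228.8264
Denominator Σ(z_t−z̄)² = 676.5455
r_2 = 228.8264 / 676.5455 = 0.338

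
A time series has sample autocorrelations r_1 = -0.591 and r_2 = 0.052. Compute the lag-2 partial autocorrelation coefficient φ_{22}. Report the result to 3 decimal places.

-0.457

φ_{22} = (r_2 − r_1²) / (1 − r_1²)
r_1² = (-0.591)² = 0.349281
Numerator = 0.052 − 0.3493 = -0.2973; denominator = 1 − 0.3493 = 0.6507
φ_{22} = -0.2973 / 0.6507 = -0.457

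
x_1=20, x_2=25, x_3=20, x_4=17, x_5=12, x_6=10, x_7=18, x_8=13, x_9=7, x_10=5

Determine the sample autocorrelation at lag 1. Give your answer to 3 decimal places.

0.534

Mean x̄ = (20 + 25 + 20 + 17 + 12 + 10 + 18 + 13 + 7 + 5)/10 = 14.7000
Numerator Σ_{t=1}^{9}(x_t−x̄)(x_{t+1}−x̄) = 194.5100
Denominator Σ(x_t−x̄)² = 364.1000
r_1 = 194.5100 / 364.1000 = 0.534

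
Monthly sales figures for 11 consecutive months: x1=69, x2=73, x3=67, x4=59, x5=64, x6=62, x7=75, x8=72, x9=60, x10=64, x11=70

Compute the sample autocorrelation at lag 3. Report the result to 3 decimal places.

Mean x̄ = (69 + 73 + 67 + 59 + 64 + 62 + 75 + 72 + 60 + 64 + 70)/11 = 66.8182
Numerator Σ_{t=1}^{8}(x_t−x̄)(x_{t+3}−x̄) = -87.6446
Denominator Σ(x_t−x̄)² = 293.6364
r_3 = -87.6446 / 293.6364 = -0.298

-0.298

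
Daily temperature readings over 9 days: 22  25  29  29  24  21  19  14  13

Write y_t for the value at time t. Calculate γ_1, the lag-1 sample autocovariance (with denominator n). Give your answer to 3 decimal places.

Mean ȳ = (22 + 25 + 29 + 29 + 24 + 21 + 19 + 14 + 13)/9 = 21.7778
Σ_{t=1}^{8}(y_t−ȳ)(y_{t+1}−ȳ) = 182.5062
γ_1 = 182.5062 / 9 = 20.278

20.278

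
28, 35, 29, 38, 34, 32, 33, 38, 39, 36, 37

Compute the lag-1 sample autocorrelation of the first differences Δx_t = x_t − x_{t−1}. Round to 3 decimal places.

First differences Δx: 7, -6, 9, -4, -2, 1, 5, 1, -3, 1
Mean of differences = 0.9000
Numerator Σ(Δx_t−Δx̄)(Δx_{t+1}−Δx̄) = -123.7100
Denominator Σ(Δx_t−Δx̄)² = 214.9000
r_1(Δx) = -123.7100 / 214.9000 = -0.576

-0.576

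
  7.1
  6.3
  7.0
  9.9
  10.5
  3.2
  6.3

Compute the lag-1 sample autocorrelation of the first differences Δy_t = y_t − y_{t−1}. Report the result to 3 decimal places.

First differences Δy: -0.8, 0.7, 2.9, 0.6, -7.3, 3.1
Mean of differences = -0.1333
Numerator Σ(Δy_t−Δȳ)(Δy_{t+1}−Δȳ) = -24.2311
Denominator Σ(Δy_t−Δȳ)² = 72.6933
r_1(Δy) = -24.2311 / 72.6933 = -0.333

-0.333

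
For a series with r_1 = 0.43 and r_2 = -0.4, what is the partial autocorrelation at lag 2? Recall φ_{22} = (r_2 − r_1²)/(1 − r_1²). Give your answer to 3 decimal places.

-0.718

φ_{22} = (r_2 − r_1²) / (1 − r_1²)
r_1² = (0.43)² = 0.1849
Numerator = -0.4 − 0.1849 = -0.5849; denominator = 1 − 0.1849 = 0.8151
φ_{22} = -0.5849 / 0.8151 = -0.718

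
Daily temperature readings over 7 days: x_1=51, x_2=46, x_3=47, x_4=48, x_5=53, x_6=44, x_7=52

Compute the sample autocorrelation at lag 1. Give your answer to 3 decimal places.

-0.580

Mean x̄ = (51 + 46 + 47 + 48 + 53 + 44 + 52)/7 = 48.7143
Deviations from mean: 2.2857, -2.7143, -1.7143, -0.7143, 4.2857, -4.7143, 3.2857
Σ(x_t−x̄)(x_{t+1}−x̄) = (-6.2041) + (4.6531) + (1.2245) + (-3.0612) + (-20.2041) + (-15.4898) = -39.0816
Denominator Σ(x_t−x̄)² = 67.4286
r_1 = -39.0816 / 67.4286 = -0.580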